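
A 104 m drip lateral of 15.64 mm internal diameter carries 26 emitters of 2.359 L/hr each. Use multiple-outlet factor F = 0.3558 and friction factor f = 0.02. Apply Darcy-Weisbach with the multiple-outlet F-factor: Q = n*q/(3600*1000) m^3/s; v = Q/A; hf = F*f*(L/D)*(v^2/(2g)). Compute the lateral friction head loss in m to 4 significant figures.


Q = 26*2.359/(3600*1000) = 1.70372e-05 m^3/s
A = pi*(15.64e-3/2)^2 = 1.92116e-04 m^2, so v = Q/A = 0.0886820 m/s
hf = 0.3558*0.02*(104/0.01564)*(0.0886820^2/(2*9.81)) = 0.01897 m
Therefore the lateral friction head loss = 0.01897 m.


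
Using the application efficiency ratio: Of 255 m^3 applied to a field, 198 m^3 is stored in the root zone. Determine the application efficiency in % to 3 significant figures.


Approach: apply the application efficiency ratio, Ea = (stored/applied)*100.
Ea = (198/255)*100 = 77.6 %
Therefore the application efficiency = 77.6 %.


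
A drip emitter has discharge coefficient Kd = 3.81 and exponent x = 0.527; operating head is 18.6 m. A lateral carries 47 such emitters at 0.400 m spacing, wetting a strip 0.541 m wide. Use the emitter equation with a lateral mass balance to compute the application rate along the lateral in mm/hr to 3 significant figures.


Approach: apply the emitter equation with a lateral mass balance, q = Kd*h^x; Q = n*q; rate = Q/(n*spacing*width).
Step 1 — single emitter flow (q = Kd*h^x):
  q = 3.81 * 18.6^0.527 = 17.781 L/hr
Step 2 — total lateral flow: Q = 47 * 17.781 = 835.71 L/hr
Step 3 — wetted area: A = 47 * 0.400 * 0.541 = 10.171 m^2
Step 4 — application rate: Q/A = 835.71/10.171 = 82.2 mm/hr
Therefore the application rate along the lateral = 82.2 mm/hr.


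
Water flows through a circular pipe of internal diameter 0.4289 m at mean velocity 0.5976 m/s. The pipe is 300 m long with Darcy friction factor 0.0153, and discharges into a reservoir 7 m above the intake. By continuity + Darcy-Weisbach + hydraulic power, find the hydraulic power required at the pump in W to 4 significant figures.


Approach: apply continuity + Darcy-Weisbach + hydraulic power, Q = A*v; hf = f*(L/D)*(v^2/(2g)); H = static + hf; P = rho*g*Q*H.
Step 1 — flow rate (continuity, Q = A*v):
  A = pi*(0.4289/2)^2 = 0.144478 m^2
  Q = 0.144478 * 0.5976 = 0.0863401 m^3/s
Step 2 — friction head loss (Darcy-Weisbach):
  hf = 0.0153 * (300/0.4289) * (0.5976^2 / (2*9.81))
  hf = 0.194795 m
Step 3 — total head: H = 7 + 0.194795 = 7.19480 m
Step 4 — hydraulic power (P = rho*g*Q*H):
  P = 1000 * 9.81 * 0.0863401 * 7.19480 = 6094 W
Therefore the hydraulic power required at the pump = 6094 W.


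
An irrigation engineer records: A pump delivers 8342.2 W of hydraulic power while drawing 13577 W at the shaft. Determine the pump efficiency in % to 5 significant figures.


Approach: apply the efficiency ratio, eta = (P_out/P_in)*100.
eta = (8342.2 / 13577) * 100 = 61.444 %
Therefore the pump efficiency = 61.444 %.


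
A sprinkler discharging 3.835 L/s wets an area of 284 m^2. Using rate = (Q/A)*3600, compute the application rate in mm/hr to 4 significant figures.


rate = (3.835 / 284) * 3600 = 48.61 mm/hr
Therefore the application rate = 48.61 mm/hr.


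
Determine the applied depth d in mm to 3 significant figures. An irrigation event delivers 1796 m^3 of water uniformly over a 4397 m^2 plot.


Approach: apply depth from volume over area, d = (V/A)*1000.
d = (1796 / 4397) * 1000 = 408 mm
Therefore the applied depth d = 408 mm.


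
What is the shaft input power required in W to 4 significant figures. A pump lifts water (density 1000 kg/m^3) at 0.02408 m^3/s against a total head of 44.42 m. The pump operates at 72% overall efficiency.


Approach: apply hydraulic power then efficiency conversion, P = rho*g*Q*H; P_in = P/eta.
Step 1 — hydraulic power (P = rho*g*Q*H):
  P = 1000 * 9.81 * 0.02408 * 44.42 = 10493.1 W
Step 2 — input power: P_in = P/eta = 10493.1 / 0.72 = 14570 W
Therefore the shaft input power required = 14570 W.


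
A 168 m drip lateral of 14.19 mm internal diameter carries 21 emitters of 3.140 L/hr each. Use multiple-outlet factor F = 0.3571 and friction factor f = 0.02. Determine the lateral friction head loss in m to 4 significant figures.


Approach: apply Darcy-Weisbach with the multiple-outlet F-factor, Q = n*q/(3600*1000) m^3/s; v = Q/A; hf = F*f*(L/D)*(v^2/(2g)).
Q = 21*3.140/(3600*1000) = 1.83167e-05 m^3/s
A = pi*(14.19e-3/2)^2 = 1.58145e-04 m^2, so v = Q/A = 0.115822 m/s
hf = 0.3571*0.02*(168/0.01419)*(0.115822^2/(2*9.81)) = 0.05781 m
Therefore the lateral friction head loss = 0.05781 m.


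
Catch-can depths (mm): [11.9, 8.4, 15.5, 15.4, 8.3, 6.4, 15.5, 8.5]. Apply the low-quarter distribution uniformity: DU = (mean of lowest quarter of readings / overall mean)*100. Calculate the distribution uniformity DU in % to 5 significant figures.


sorted lowest 2 of 8: [6.4, 8.3] -> mean = 7.350000 mm
overall mean = 11.23750 mm
DU = (7.350000/11.23750)*100 = 65.406 %
Therefore the distribution uniformity DU = 65.406 %.


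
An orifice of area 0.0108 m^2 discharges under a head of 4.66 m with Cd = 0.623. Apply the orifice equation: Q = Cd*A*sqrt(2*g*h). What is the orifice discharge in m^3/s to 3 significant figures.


Q = 0.623 * 0.0108 * sqrt(2*9.81*4.66) = 0.0643 m^3/s
Therefore the orifice discharge = 0.0643 m^3/s.


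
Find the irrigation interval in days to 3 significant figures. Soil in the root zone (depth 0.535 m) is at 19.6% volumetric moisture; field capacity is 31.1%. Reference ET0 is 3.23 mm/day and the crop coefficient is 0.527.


Approach: apply soil-water budget scheduling, SMD = (FC-theta)/100*depth*1000; ETc = ET0*Kc; interval = SMD/ETc.
Step 1 — soil moisture deficit:
  SMD = (31.1 - 19.6)/100 * 0.535 * 1000 = 61.525 mm
Step 2 — daily crop ET (ETc = ET0*Kc):
  ETc = 3.23 * 0.527 = 1.7022 mm/day
Step 3 — irrigation interval (SMD/ETc):
  interval = 61.525 / 1.7022 = 36.1 days
Therefore the irrigation interval = 36.1 days.


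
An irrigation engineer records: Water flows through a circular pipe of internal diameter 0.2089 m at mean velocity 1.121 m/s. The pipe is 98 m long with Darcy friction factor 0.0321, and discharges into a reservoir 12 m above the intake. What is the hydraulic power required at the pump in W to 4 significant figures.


Approach: apply continuity + Darcy-Weisbach + hydraulic power, Q = A*v; hf = f*(L/D)*(v^2/(2g)); H = static + hf; P = rho*g*Q*H.
Step 1 — flow rate (continuity, Q = A*v):
  A = pi*(0.2089/2)^2 = 0.0342742 m^2
  Q = 0.0342742 * 1.121 = 0.0384213 m^3/s
Step 2 — friction head loss (Darcy-Weisbach):
  hf = 0.0321 * (98/0.2089) * (1.121^2 / (2*9.81))
  hf = 0.964506 m
Step 3 — total head: H = 12 + 0.964506 = 12.9645 m
Step 4 — hydraulic power (P = rho*g*Q*H):
  P = 1000 * 9.81 * 0.0384213 * 12.9645 = 4886 W
Therefore the hydraulic power required at the pump = 4886 W.


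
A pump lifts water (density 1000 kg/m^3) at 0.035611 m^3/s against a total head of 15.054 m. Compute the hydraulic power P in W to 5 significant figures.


Approach: apply the hydraulic power relation, P = rho*g*Q*H.
P = 1000 * 9.81 * 0.035611 * 15.054 = 5259.0 W
Therefore the hydraulic power P = 5259.0 W.


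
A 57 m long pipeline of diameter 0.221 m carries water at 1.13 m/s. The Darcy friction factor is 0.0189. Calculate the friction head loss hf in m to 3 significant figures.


Approach: apply the Darcy-Weisbach equation, hf = f*(L/D)*(v^2/(2g)).
hf = 0.0189 * (57/0.221) * (1.13^2 / (2*9.81))
hf = 0.317 m
Therefore the friction head loss hf = 0.317 m.


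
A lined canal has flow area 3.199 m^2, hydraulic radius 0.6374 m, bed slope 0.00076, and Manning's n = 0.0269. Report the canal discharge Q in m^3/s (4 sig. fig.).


Approach: apply Manning's equation, Q = (1/n)*A*R^(2/3)*S^(1/2).
Q = (1/0.0269) * 3.199 * 0.6374^(2/3) * 0.00076^(1/2) = 2.428 m^3/s
Therefore the canal discharge Q = 2.428 m^3/s.


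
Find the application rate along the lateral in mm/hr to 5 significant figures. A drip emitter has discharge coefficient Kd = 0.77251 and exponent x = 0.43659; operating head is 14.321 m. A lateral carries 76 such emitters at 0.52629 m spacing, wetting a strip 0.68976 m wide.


Approach: apply the emitter equation with a lateral mass balance, q = Kd*h^x; Q = n*q; rate = Q/(n*spacing*width).
Step 1 — single emitter flow (q = Kd*h^x):
  q = 0.77251 * 14.321^0.43659 = 2.469395 L/hr
Step 2 — total lateral flow: Q = 76 * 2.469395 = 187.6740 L/hr
Step 3 — wetted area: A = 76 * 0.52629 * 0.68976 = 27.58905 m^2
Step 4 — application rate: Q/A = 187.6740/27.58905 = 6.8025 mm/hr
Therefore the application rate along the lateral = 6.8025 mm/hr.


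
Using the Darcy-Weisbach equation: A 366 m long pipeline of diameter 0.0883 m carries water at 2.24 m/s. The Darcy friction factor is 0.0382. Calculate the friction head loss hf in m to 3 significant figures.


Approach: apply the Darcy-Weisbach equation, hf = f*(L/D)*(v^2/(2g)).
hf = 0.0382 * (366/0.0883) * (2.24^2 / (2*9.81))
hf = 40.5 m
Therefore the friction head loss hf = 40.5 m.


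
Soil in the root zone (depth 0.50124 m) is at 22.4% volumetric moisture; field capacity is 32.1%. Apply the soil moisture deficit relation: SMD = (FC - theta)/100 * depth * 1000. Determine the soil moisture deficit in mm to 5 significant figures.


SMD = (32.1 - 22.4)/100 * 0.50124 * 1000 = 48.620 mm
Therefore the soil moisture deficit = 48.620 mm.


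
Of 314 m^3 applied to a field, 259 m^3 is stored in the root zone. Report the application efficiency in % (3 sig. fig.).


Approach: apply the application efficiency ratio, Ea = (stored/applied)*100.
Ea = (259/314)*100 = 82.5 %
Therefore the application efficiency = 82.5 %.


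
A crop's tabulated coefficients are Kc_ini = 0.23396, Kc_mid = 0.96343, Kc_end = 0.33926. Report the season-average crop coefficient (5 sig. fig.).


Approach: apply a simple seasonal average, Kc_avg = (Kc_ini + Kc_mid + Kc_end)/3.
Kc_avg = (0.23396 + 0.96343 + 0.33926)/3 = 0.51222
Therefore the season-average crop coefficient = 0.51222.


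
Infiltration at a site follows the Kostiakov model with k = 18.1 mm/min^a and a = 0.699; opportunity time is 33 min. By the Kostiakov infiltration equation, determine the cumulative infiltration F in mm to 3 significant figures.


Approach: apply the Kostiakov infiltration equation, F = k*t^a.
F = 18.1 * 33^0.699 = 209 mm
Therefore the cumulative infiltration F = 209 mm.


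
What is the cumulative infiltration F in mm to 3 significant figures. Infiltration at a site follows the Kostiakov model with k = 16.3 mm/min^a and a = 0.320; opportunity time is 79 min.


Approach: apply the Kostiakov infiltration equation, F = k*t^a.
F = 16.3 * 79^0.320 = 66.0 mm
Therefore the cumulative infiltration F = 66.0 mm.


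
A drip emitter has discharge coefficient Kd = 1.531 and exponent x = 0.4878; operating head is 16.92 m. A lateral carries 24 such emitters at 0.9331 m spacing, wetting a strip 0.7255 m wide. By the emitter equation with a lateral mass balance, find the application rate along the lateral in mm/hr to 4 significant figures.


Approach: apply the emitter equation with a lateral mass balance, q = Kd*h^x; Q = n*q; rate = Q/(n*spacing*width).
Step 1 — single emitter flow (q = Kd*h^x):
  q = 1.531 * 16.92^0.4878 = 6.08400 L/hr
Step 2 — total lateral flow: Q = 24 * 6.08400 = 146.016 L/hr
Step 3 — wetted area: A = 24 * 0.9331 * 0.7255 = 16.2471 m^2
Step 4 — application rate: Q/A = 146.016/16.2471 = 8.987 mm/hr
Therefore the application rate along the lateral = 8.987 mm/hr.


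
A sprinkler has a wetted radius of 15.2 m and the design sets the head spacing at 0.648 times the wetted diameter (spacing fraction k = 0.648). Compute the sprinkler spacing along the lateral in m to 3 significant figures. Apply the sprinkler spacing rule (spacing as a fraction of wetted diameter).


Approach: apply the sprinkler spacing rule (spacing as a fraction of wetted diameter), S = k*(2*R).
S = 0.648 * (2 * 15.2) = 19.7 m
Therefore the sprinkler spacing along the lateral = 19.7 m.


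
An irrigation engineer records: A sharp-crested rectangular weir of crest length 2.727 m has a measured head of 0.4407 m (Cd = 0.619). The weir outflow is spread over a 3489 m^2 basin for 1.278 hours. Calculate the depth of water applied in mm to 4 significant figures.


Approach: apply the rectangular weir equation with a volume-to-depth conversion, Q = (2/3)*Cd*L*sqrt(2g)*H^1.5; d = Q*t/A * 1000.
Step 1 — weir discharge:
  Q = (2/3)*0.619*2.727*sqrt(2*9.81)*0.4407^1.5 = 1.45831 m^3/s
Step 2 — volume: V = 1.45831 * 1.278*3600 = 6709.37 m^3
Step 3 — depth: d = V/A * 1000 = 6709.37/3489 * 1000 = 1923 mm
Therefore the depth of water applied = 1923 mm.


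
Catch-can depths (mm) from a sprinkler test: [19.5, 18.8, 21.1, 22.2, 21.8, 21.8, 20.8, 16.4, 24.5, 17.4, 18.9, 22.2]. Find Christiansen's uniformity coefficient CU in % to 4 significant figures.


Approach: apply Christiansen's uniformity coefficient, CU = (1 - mean_abs_deviation/mean)*100.
mean = 20.4500 mm
mean |d_i - mean| = 1.87500 mm
CU = (1 - 1.87500/20.4500)*100 = 90.83 %
Therefore Christiansen's uniformity coefficient CU = 90.83 %.


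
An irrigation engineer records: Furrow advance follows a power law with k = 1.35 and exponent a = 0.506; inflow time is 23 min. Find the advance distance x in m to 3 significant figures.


Approach: apply the power-law advance function, x = k*t^a.
x = 1.35 * 23^0.506 = 6.60 m
Therefore the advance distance x = 6.60 m.


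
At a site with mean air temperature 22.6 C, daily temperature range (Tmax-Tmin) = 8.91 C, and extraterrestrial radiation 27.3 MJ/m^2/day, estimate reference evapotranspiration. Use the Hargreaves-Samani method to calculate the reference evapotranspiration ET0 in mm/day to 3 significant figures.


Approach: apply the Hargreaves-Samani method, ET0 = 0.0023*(Tmean+17.8)*sqrt(Tmax-Tmin)*0.408*Ra.
ET0 = 0.0023*(22.6+17.8)*sqrt(8.91)*0.408*27.3 = 3.09 mm/day
Therefore the reference evapotranspiration ET0 = 3.09 mm/day.


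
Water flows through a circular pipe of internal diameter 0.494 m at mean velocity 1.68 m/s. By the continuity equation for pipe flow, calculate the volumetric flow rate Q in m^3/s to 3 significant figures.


Approach: apply the continuity equation for pipe flow, Q = A * v with A = pi*(D/2)^2.
A = pi*(0.494/2)^2 = 0.19167 m^2
Q = 0.19167 * 1.68 = 0.322 m^3/s
Therefore the volumetric flow rate Q = 0.322 m^3/s.


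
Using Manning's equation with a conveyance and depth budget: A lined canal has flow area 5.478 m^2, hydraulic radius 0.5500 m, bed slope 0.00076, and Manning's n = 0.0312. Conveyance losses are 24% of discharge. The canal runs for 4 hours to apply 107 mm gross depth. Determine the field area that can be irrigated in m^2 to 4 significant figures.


Approach: apply Manning's equation with a conveyance and depth budget, Q = (1/n)*A*R^(2/3)*S^(1/2); Q_field = Q*(1-loss); Area = Q_field*t/(d/1000).
Step 1 — canal discharge (Manning's equation):
  Q = (1/0.0312) * 5.478 * 0.5500^(2/3) * 0.00076^(1/2) = 3.24925 m^3/s
Step 2 — delivered flow: Q_field = 3.24925*(1 - 24/100) = 2.46943 m^3/s
Step 3 — volume delivered: V = 2.46943 * 4*3600 = 35559.8 m^3
Step 4 — area served: A = V / (depth/1000) = 35559.8 / 0.107 = 332300 m^2
Therefore the field area that can be irrigated = 332300 m^2.


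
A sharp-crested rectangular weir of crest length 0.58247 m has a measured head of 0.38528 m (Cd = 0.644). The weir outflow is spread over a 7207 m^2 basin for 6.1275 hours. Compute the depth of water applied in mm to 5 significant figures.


Approach: apply the rectangular weir equation with a volume-to-depth conversion, Q = (2/3)*Cd*L*sqrt(2g)*H^1.5; d = Q*t/A * 1000.
Step 1 — weir discharge:
  Q = (2/3)*0.644*0.58247*sqrt(2*9.81)*0.38528^1.5 = 0.2649003 m^3/s
Step 2 — volume: V = 0.2649003 * 6.1275*3600 = 5843.435 m^3
Step 3 — depth: d = V/A * 1000 = 5843.435/7207 * 1000 = 810.80 mm
Therefore the depth of water applied = 810.80 mm.


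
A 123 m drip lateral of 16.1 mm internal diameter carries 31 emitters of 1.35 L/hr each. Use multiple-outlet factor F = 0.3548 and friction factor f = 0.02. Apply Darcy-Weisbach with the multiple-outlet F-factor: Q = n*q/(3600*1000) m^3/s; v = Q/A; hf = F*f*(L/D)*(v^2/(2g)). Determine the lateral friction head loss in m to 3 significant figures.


Q = 31*1.35/(3600*1000) = 1.1625e-05 m^3/s
A = pi*(16.1e-3/2)^2 = 2.0358e-04 m^2, so v = Q/A = 0.057102 m/s
hf = 0.3548*0.02*(123/0.0161)*(0.057102^2/(2*9.81)) = 0.00901 m
Therefore the lateral friction head loss = 0.00901 m.


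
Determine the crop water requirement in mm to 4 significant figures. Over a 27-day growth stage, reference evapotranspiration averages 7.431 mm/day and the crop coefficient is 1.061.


Approach: apply the crop water requirement relation, CWR = ET0 * Kc * days.
CWR = 7.431 * 1.061 * 27 = 212.9 mm
Therefore the crop water requirement = 212.9 mm.


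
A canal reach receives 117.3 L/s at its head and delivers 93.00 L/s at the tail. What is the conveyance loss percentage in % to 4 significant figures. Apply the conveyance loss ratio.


Approach: apply the conveyance loss ratio, loss% = ((Q_head - Q_tail)/Q_head)*100.
loss = ((117.3 - 93.00)/117.3)*100 = 20.72 %
Therefore the conveyance loss percentage = 20.72 %.


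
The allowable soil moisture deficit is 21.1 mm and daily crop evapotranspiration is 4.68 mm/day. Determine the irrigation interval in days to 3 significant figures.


Approach: apply the irrigation interval relation, interval = SMD / ETc.
interval = 21.1 / 4.68 = 4.51 days
Therefore the irrigation interval = 4.51 days.


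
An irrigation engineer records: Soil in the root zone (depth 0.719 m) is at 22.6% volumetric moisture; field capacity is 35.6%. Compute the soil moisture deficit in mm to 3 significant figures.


Approach: apply the soil moisture deficit relation, SMD = (FC - theta)/100 * depth * 1000.
SMD = (35.6 - 22.6)/100 * 0.719 * 1000 = 93.5 mm
Therefore the soil moisture deficit = 93.5 mm.


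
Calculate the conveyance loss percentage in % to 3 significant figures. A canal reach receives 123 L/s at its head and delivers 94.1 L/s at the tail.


Approach: apply the conveyance loss ratio, loss% = ((Q_head - Q_tail)/Q_head)*100.
loss = ((123 - 94.1)/123)*100 = 23.5 %
Therefore the conveyance loss percentage = 23.5 %.


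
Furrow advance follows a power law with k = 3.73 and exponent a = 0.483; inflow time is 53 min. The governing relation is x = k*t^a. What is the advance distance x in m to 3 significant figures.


x = 3.73 * 53^0.483 = 25.4 m
Therefore the advance distance x = 25.4 m.


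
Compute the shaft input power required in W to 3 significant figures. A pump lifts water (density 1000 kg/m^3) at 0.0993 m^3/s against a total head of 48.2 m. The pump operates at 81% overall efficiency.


Approach: apply hydraulic power then efficiency conversion, P = rho*g*Q*H; P_in = P/eta.
Step 1 — hydraulic power (P = rho*g*Q*H):
  P = 1000 * 9.81 * 0.0993 * 48.2 = 46953 W
Step 2 — input power: P_in = P/eta = 46953 / 0.81 = 58000 W
Therefore the shaft input power required = 58000 W.


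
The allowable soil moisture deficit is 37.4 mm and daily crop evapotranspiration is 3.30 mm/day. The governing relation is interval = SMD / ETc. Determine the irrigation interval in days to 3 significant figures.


interval = 37.4 / 3.30 = 11.3 days
Therefore the irrigation interval = 11.3 days.


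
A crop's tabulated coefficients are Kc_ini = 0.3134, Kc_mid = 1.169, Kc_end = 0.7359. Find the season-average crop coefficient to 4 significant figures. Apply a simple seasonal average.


Approach: apply a simple seasonal average, Kc_avg = (Kc_ini + Kc_mid + Kc_end)/3.
Kc_avg = (0.3134 + 1.169 + 0.7359)/3 = 0.7394
Therefore the season-average crop coefficient = 0.7394.


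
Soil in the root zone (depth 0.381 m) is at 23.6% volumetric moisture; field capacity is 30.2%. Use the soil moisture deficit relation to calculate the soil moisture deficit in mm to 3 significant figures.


Approach: apply the soil moisture deficit relation, SMD = (FC - theta)/100 * depth * 1000.
SMD = (30.2 - 23.6)/100 * 0.381 * 1000 = 25.1 mm
Therefore the soil moisture deficit = 25.1 mm.


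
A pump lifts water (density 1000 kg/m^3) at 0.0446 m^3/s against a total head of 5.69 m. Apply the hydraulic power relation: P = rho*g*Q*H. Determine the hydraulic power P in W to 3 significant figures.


P = 1000 * 9.81 * 0.0446 * 5.69 = 2490 W
Therefore the hydraulic power P = 2490 W.


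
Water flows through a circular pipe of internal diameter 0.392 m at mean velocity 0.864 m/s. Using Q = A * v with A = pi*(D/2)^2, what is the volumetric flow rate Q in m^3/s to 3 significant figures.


A = pi*(0.392/2)^2 = 0.12069 m^2
Q = 0.12069 * 0.864 = 0.104 m^3/s
Therefore the volumetric flow rate Q = 0.104 m^3/s.


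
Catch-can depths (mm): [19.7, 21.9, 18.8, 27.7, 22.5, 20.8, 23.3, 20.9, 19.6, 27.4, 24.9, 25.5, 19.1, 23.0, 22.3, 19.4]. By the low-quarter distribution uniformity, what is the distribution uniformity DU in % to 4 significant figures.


Approach: apply the low-quarter distribution uniformity, DU = (mean of lowest quarter of readings / overall mean)*100.
sorted lowest 4 of 16: [18.8, 19.1, 19.4, 19.6] -> mean = 19.2250 mm
overall mean = 22.3000 mm
DU = (19.2250/22.3000)*100 = 86.21 %
Therefore the distribution uniformity DU = 86.21 %.


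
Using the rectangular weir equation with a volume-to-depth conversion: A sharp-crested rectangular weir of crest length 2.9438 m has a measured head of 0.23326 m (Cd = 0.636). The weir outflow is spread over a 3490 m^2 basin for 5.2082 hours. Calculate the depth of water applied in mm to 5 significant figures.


Approach: apply the rectangular weir equation with a volume-to-depth conversion, Q = (2/3)*Cd*L*sqrt(2g)*H^1.5; d = Q*t/A * 1000.
Step 1 — weir discharge:
  Q = (2/3)*0.636*2.9438*sqrt(2*9.81)*0.23326^1.5 = 0.6228509 m^3/s
Step 2 — volume: V = 0.6228509 * 5.2082*3600 = 11678.15 m^3
Step 3 — depth: d = V/A * 1000 = 11678.15/3490 * 1000 = 3346.2 mm
Therefore the depth of water applied = 3346.2 mm.


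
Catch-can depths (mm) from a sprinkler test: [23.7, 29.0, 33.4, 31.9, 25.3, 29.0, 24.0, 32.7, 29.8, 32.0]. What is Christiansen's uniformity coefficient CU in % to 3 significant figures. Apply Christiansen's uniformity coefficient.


Approach: apply Christiansen's uniformity coefficient, CU = (1 - mean_abs_deviation/mean)*100.
mean = 29.080 mm
mean |d_i - mean| = 2.8800 mm
CU = (1 - 2.8800/29.080)*100 = 90.1 %
Therefore Christiansen's uniformity coefficient CU = 90.1 %.


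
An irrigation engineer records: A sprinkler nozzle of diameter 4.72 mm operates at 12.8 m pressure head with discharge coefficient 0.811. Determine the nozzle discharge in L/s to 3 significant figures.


Approach: apply the orifice equation, Q = Cd*A*sqrt(2*g*h), A = pi*(d/2)^2.
A = pi*(4.72e-3/2)^2 = 1.7497e-05 m^2
Q = 0.811 * 1.7497e-05 * sqrt(2*9.81*12.8) * 1000 = 0.225 L/s
Therefore the nozzle discharge = 0.225 L/s.


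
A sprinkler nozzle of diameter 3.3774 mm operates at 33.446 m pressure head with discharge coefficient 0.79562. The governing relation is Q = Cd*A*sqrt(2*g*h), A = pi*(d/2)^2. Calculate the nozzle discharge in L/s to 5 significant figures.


A = pi*(3.3774e-3/2)^2 = 8.958904e-06 m^2
Q = 0.79562 * 8.958904e-06 * sqrt(2*9.81*33.446) * 1000 = 0.18259 L/s
Therefore the nozzle discharge = 0.18259 L/s.


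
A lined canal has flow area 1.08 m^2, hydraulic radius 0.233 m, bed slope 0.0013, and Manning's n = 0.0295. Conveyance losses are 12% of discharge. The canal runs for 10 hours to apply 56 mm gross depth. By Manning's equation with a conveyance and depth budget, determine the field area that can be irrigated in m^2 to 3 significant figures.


Approach: apply Manning's equation with a conveyance and depth budget, Q = (1/n)*A*R^(2/3)*S^(1/2); Q_field = Q*(1-loss); Area = Q_field*t/(d/1000).
Step 1 — canal discharge (Manning's equation):
  Q = (1/0.0295) * 1.08 * 0.233^(2/3) * 0.0013^(1/2) = 0.49982 m^3/s
Step 2 — delivered flow: Q_field = 0.49982*(1 - 12/100) = 0.43984 m^3/s
Step 3 — volume delivered: V = 0.43984 * 10*3600 = 15834 m^3
Step 4 — area served: A = V / (depth/1000) = 15834 / 0.056 = 283000 m^2
Therefore the field area that can be irrigated = 283000 m^2.


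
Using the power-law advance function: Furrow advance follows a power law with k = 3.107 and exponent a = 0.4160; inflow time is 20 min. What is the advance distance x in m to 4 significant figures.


Approach: apply the power-law advance function, x = k*t^a.
x = 3.107 * 20^0.4160 = 10.80 m
Therefore the advance distance x = 10.80 m.


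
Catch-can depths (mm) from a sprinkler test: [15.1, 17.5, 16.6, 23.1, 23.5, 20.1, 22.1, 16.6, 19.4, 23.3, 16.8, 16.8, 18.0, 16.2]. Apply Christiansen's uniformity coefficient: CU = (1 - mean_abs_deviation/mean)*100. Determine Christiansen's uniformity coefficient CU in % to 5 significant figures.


mean = 18.93571 mm
mean |d_i - mean| = 2.555102 mm
CU = (1 - 2.555102/18.93571)*100 = 86.506 %
Therefore Christiansen's uniformity coefficient CU = 86.506 %.


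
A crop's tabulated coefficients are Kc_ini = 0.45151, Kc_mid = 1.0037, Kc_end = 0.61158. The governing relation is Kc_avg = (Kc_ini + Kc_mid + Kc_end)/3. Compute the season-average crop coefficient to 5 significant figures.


Kc_avg = (0.45151 + 1.0037 + 0.61158)/3 = 0.68893
Therefore the season-average crop coefficient = 0.68893.


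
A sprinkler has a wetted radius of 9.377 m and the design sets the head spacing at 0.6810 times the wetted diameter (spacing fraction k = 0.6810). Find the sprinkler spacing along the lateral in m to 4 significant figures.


Approach: apply the sprinkler spacing rule (spacing as a fraction of wetted diameter), S = k*(2*R).
S = 0.6810 * (2 * 9.377) = 12.77 m
Therefore the sprinkler spacing along the lateral = 12.77 m.


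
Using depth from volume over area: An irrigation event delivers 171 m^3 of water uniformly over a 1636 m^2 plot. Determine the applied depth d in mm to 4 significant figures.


Approach: apply depth from volume over area, d = (V/A)*1000.
d = (171 / 1636) * 1000 = 104.5 mm
Therefore the applied depth d = 104.5 mm.


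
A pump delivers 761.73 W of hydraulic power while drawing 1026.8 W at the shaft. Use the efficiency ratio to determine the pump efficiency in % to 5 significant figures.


Approach: apply the efficiency ratio, eta = (P_out/P_in)*100.
eta = (761.73 / 1026.8) * 100 = 74.185 %
Therefore the pump efficiency = 74.185 %.


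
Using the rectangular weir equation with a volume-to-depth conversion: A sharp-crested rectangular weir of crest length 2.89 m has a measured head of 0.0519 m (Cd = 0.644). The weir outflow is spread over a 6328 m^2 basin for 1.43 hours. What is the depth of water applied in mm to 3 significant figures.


Approach: apply the rectangular weir equation with a volume-to-depth conversion, Q = (2/3)*Cd*L*sqrt(2g)*H^1.5; d = Q*t/A * 1000.
Step 1 — weir discharge:
  Q = (2/3)*0.644*2.89*sqrt(2*9.81)*0.0519^1.5 = 0.064982 m^3/s
Step 2 — volume: V = 0.064982 * 1.43*3600 = 334.53 m^3
Step 3 — depth: d = V/A * 1000 = 334.53/6328 * 1000 = 52.9 mm
Therefore the depth of water applied = 52.9 mm.


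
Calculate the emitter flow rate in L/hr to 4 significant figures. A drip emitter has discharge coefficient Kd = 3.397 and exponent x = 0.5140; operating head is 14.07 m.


Approach: apply the emitter characteristic equation, q = Kd * h^x.
q = 3.397 * 14.07^0.5140 = 13.22 L/hr
Therefore the emitter flow rate = 13.22 L/hr.


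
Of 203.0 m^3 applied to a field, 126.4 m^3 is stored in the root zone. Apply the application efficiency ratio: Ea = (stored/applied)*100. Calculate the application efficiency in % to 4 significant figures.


Ea = (126.4/203.0)*100 = 62.27 %
Therefore the application efficiency = 62.27 %.


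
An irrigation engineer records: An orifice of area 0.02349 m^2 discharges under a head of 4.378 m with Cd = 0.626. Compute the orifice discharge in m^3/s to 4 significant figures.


Approach: apply the orifice equation, Q = Cd*A*sqrt(2*g*h).
Q = 0.626 * 0.02349 * sqrt(2*9.81*4.378) = 0.1363 m^3/s
Therefore the orifice discharge = 0.1363 m^3/s.


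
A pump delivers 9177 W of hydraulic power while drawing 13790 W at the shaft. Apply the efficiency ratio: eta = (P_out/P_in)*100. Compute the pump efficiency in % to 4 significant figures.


eta = (9177 / 13790) * 100 = 66.55 %
Therefore the pump efficiency = 66.55 %.


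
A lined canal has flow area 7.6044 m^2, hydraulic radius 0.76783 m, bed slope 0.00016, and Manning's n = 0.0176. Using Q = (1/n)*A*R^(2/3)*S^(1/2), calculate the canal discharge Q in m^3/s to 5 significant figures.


Q = (1/0.0176) * 7.6044 * 0.76783^(2/3) * 0.00016^(1/2) = 4.5827 m^3/s
Therefore the canal discharge Q = 4.5827 m^3/s.


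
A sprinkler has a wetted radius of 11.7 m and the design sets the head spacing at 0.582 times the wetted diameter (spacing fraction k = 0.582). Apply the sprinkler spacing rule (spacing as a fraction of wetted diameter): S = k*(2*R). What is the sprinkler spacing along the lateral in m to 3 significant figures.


S = 0.582 * (2 * 11.7) = 13.6 m
Therefore the sprinkler spacing along the lateral = 13.6 m.


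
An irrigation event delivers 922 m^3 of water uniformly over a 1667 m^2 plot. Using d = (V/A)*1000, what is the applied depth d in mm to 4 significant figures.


d = (922 / 1667) * 1000 = 553.1 mm
Therefore the applied depth d = 553.1 mm.


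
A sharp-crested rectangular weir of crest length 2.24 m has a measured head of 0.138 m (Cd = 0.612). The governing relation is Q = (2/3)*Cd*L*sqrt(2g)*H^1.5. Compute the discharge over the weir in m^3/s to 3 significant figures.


Q = (2/3)*0.612*2.24*sqrt(2*9.81)*0.138^1.5 = 0.208 m^3/s
Therefore the discharge over the weir = 0.208 m^3/s.


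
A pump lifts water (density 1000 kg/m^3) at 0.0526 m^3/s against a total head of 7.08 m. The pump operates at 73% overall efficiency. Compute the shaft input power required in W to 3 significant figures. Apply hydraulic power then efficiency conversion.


Approach: apply hydraulic power then efficiency conversion, P = rho*g*Q*H; P_in = P/eta.
Step 1 — hydraulic power (P = rho*g*Q*H):
  P = 1000 * 9.81 * 0.0526 * 7.08 = 3653.3 W
Step 2 — input power: P_in = P/eta = 3653.3 / 0.73 = 5000 W
Therefore the shaft input power required = 5000 W.


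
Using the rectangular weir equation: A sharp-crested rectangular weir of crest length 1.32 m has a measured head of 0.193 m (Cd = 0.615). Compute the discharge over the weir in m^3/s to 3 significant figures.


Approach: apply the rectangular weir equation, Q = (2/3)*Cd*L*sqrt(2g)*H^1.5.
Q = (2/3)*0.615*1.32*sqrt(2*9.81)*0.193^1.5 = 0.203 m^3/s
Therefore the discharge over the weir = 0.203 m^3/s.


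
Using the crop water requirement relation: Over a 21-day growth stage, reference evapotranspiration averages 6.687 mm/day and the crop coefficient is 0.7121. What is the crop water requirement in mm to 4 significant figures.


Approach: apply the crop water requirement relation, CWR = ET0 * Kc * days.
CWR = 6.687 * 0.7121 * 21 = 100.00 mm
Therefore the crop water requirement = 100.00 mm.


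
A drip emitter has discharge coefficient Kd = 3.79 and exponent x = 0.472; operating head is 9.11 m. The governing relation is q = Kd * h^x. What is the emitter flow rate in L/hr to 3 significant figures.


q = 3.79 * 9.11^0.472 = 10.8 L/hr
Therefore the emitter flow rate = 10.8 L/hr.


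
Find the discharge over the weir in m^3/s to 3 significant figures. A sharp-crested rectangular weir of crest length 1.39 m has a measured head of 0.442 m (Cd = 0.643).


Approach: apply the rectangular weir equation, Q = (2/3)*Cd*L*sqrt(2g)*H^1.5.
Q = (2/3)*0.643*1.39*sqrt(2*9.81)*0.442^1.5 = 0.776 m^3/s
Therefore the discharge over the weir = 0.776 m^3/s.


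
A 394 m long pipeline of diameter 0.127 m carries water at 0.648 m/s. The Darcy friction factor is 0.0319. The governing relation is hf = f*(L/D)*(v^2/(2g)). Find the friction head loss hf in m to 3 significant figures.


hf = 0.0319 * (394/0.127) * (0.648^2 / (2*9.81))
hf = 2.12 m
Therefore the friction head loss hf = 2.12 m.


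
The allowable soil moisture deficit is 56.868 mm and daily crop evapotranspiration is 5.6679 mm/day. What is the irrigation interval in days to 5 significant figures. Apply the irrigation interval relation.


Approach: apply the irrigation interval relation, interval = SMD / ETc.
interval = 56.868 / 5.6679 = 10.033 days
Therefore the irrigation interval = 10.033 days.


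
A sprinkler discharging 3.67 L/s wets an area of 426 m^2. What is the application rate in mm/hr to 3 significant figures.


Approach: apply the application rate relation, rate = (Q/A)*3600.
rate = (3.67 / 426) * 3600 = 31.0 mm/hr
Therefore the application rate = 31.0 mm/hr.


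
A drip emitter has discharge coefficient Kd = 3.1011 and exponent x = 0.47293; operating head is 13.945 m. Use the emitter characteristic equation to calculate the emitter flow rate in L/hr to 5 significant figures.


Approach: apply the emitter characteristic equation, q = Kd * h^x.
q = 3.1011 * 13.945^0.47293 = 10.783 L/hr
Therefore the emitter flow rate = 10.783 L/hr.


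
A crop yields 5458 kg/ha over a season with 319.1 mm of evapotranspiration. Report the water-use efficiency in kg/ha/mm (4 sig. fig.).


Approach: apply the water-use efficiency ratio, WUE = yield/ET.
WUE = 5458 / 319.1 = 17.10 kg/ha/mm
Therefore the water-use efficiency = 17.10 kg/ha/mm.


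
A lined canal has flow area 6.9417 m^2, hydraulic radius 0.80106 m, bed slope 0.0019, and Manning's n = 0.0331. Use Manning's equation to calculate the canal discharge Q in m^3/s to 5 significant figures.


Approach: apply Manning's equation, Q = (1/n)*A*R^(2/3)*S^(1/2).
Q = (1/0.0331) * 6.9417 * 0.80106^(2/3) * 0.0019^(1/2) = 7.8848 m^3/s
Therefore the canal discharge Q = 7.8848 m^3/s.


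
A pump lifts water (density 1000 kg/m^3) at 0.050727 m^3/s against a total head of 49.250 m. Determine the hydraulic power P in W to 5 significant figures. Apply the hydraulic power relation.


Approach: apply the hydraulic power relation, P = rho*g*Q*H.
P = 1000 * 9.81 * 0.050727 * 49.250 = 24508 W
Therefore the hydraulic power P = 24508 W.


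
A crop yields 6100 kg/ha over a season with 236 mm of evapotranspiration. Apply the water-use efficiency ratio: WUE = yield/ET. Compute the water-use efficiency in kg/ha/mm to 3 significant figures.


WUE = 6100 / 236 = 25.8 kg/ha/mm
Therefore the water-use efficiency = 25.8 kg/ha/mm.


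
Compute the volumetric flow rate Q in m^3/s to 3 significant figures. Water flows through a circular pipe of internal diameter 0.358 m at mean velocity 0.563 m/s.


Approach: apply the continuity equation for pipe flow, Q = A * v with A = pi*(D/2)^2.
A = pi*(0.358/2)^2 = 0.10066 m^2
Q = 0.10066 * 0.563 = 0.0567 m^3/s
Therefore the volumetric flow rate Q = 0.0567 m^3/s.


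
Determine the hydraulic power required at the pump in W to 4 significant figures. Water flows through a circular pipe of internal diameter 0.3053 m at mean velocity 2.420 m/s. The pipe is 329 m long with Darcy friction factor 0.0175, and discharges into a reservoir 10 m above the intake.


Approach: apply continuity + Darcy-Weisbach + hydraulic power, Q = A*v; hf = f*(L/D)*(v^2/(2g)); H = static + hf; P = rho*g*Q*H.
Step 1 — flow rate (continuity, Q = A*v):
  A = pi*(0.3053/2)^2 = 0.0732055 m^2
  Q = 0.0732055 * 2.420 = 0.177157 m^3/s
Step 2 — friction head loss (Darcy-Weisbach):
  hf = 0.0175 * (329/0.3053) * (2.420^2 / (2*9.81))
  hf = 5.62910 m
Step 3 — total head: H = 10 + 5.62910 = 15.6291 m
Step 4 — hydraulic power (P = rho*g*Q*H):
  P = 1000 * 9.81 * 0.177157 * 15.6291 = 27160 W
Therefore the hydraulic power required at the pump = 27160 W.


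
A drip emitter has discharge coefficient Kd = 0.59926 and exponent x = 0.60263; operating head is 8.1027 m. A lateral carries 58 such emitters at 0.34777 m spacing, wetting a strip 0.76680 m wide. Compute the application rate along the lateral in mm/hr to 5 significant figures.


Approach: apply the emitter equation with a lateral mass balance, q = Kd*h^x; Q = n*q; rate = Q/(n*spacing*width).
Step 1 — single emitter flow (q = Kd*h^x):
  q = 0.59926 * 8.1027^0.60263 = 2.114379 L/hr
Step 2 — total lateral flow: Q = 58 * 2.114379 = 122.6340 L/hr
Step 3 — wetted area: A = 58 * 0.34777 * 0.76680 = 15.46686 m^2
Step 4 — application rate: Q/A = 122.6340/15.46686 = 7.9288 mm/hr
Therefore the application rate along the lateral = 7.9288 mm/hr.


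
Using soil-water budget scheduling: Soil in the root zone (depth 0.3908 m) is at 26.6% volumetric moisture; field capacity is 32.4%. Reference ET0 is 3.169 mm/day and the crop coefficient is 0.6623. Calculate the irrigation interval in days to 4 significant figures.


Approach: apply soil-water budget scheduling, SMD = (FC-theta)/100*depth*1000; ETc = ET0*Kc; interval = SMD/ETc.
Step 1 — soil moisture deficit:
  SMD = (32.4 - 26.6)/100 * 0.3908 * 1000 = 22.6664 mm
Step 2 — daily crop ET (ETc = ET0*Kc):
  ETc = 3.169 * 0.6623 = 2.09883 mm/day
Step 3 — irrigation interval (SMD/ETc):
  interval = 22.6664 / 2.09883 = 10.80 days
Therefore the irrigation interval = 10.80 days.


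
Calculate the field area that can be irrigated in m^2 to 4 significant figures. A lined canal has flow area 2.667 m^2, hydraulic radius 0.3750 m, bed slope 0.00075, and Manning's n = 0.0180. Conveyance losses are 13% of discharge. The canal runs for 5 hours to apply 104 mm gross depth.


Approach: apply Manning's equation with a conveyance and depth budget, Q = (1/n)*A*R^(2/3)*S^(1/2); Q_field = Q*(1-loss); Area = Q_field*t/(d/1000).
Step 1 — canal discharge (Manning's equation):
  Q = (1/0.0180) * 2.667 * 0.3750^(2/3) * 0.00075^(1/2) = 2.11009 m^3/s
Step 2 — delivered flow: Q_field = 2.11009*(1 - 13/100) = 1.83578 m^3/s
Step 3 — volume delivered: V = 1.83578 * 5*3600 = 33044.1 m^3
Step 4 — area served: A = V / (depth/1000) = 33044.1 / 0.104 = 317700 m^2
Therefore the field area that can be irrigated = 317700 m^2.


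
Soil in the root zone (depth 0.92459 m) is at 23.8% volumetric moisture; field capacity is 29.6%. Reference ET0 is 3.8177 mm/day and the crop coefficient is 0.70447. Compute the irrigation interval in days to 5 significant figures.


Approach: apply soil-water budget scheduling, SMD = (FC-theta)/100*depth*1000; ETc = ET0*Kc; interval = SMD/ETc.
Step 1 — soil moisture deficit:
  SMD = (29.6 - 23.8)/100 * 0.92459 * 1000 = 53.62622 mm
Step 2 — daily crop ET (ETc = ET0*Kc):
  ETc = 3.8177 * 0.70447 = 2.689455 mm/day
Step 3 — irrigation interval (SMD/ETc):
  interval = 53.62622 / 2.689455 = 19.939 days
Therefore the irrigation interval = 19.939 days.


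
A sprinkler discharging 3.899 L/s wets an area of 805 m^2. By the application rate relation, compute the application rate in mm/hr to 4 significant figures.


Approach: apply the application rate relation, rate = (Q/A)*3600.
rate = (3.899 / 805) * 3600 = 17.44 mm/hr
Therefore the application rate = 17.44 mm/hr.


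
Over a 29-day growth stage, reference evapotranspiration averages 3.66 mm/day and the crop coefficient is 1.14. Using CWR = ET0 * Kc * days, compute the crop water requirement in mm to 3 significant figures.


CWR = 3.66 * 1.14 * 29 = 121 mm
Therefore the crop water requirement = 121 mm.


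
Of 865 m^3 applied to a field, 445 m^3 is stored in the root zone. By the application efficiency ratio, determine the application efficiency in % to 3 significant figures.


Approach: apply the application efficiency ratio, Ea = (stored/applied)*100.
Ea = (445/865)*100 = 51.4 %
Therefore the application efficiency = 51.4 %.


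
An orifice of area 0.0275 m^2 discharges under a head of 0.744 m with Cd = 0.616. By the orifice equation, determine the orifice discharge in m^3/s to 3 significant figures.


Approach: apply the orifice equation, Q = Cd*A*sqrt(2*g*h).
Q = 0.616 * 0.0275 * sqrt(2*9.81*0.744) = 0.0647 m^3/s
Therefore the orifice discharge = 0.0647 m^3/s.
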